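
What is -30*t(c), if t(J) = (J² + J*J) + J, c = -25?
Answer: -36750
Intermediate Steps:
t(J) = J + 2*J² (t(J) = (J² + J²) + J = 2*J² + J = J + 2*J²)
-30*t(c) = -(-750)*(1 + 2*(-25)) = -(-750)*(1 - 50) = -(-750)*(-49) = -30*1225 = -36750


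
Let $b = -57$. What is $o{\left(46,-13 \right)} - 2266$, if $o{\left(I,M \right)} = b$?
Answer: $-2323$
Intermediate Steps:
$o{\left(I,M \right)} = -57$
$o{\left(46,-13 \right)} - 2266 = -57 - 2266 = -2323$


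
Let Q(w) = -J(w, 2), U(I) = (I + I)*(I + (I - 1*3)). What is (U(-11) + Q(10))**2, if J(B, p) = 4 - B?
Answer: 309136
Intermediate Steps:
U(I) = 2*I*(-3 + 2*I) (U(I) = (2*I)*(I + (I - 3)) = (2*I)*(I + (-3 + I)) = (2*I)*(-3 + 2*I) = 2*I*(-3 + 2*I))
Q(w) = -4 + w (Q(w) = -(4 - w) = -4 + w)
(U(-11) + Q(10))**2 = (2*(-11)*(-3 + 2*(-11)) + (-4 + 10))**2 = (2*(-11)*(-3 - 22) + 6)**2 = (2*(-11)*(-25) + 6)**2 = (550 + 6)**2 = 556**2 = 309136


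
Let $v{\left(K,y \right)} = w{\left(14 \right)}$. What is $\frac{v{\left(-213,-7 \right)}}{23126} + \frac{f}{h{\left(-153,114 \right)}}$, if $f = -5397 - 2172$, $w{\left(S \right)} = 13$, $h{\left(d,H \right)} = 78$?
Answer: $- \frac{14586640}{150319} \approx -97.038$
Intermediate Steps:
$v{\left(K,y \right)} = 13$
$f = -7569$ ($f = -5397 - 2172 = -7569$)
$\frac{v{\left(-213,-7 \right)}}{23126} + \frac{f}{h{\left(-153,114 \right)}} = \frac{13}{23126} - \frac{7569}{78} = 13 \cdot \frac{1}{23126} - \frac{2523}{26} = \frac{13}{23126} - \frac{2523}{26} = - \frac{14586640}{150319}$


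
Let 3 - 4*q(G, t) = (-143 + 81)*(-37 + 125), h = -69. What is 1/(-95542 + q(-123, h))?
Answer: -4/376709 ≈ -1.0618e-5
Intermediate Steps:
q(G, t) = 5459/4 (q(G, t) = ¾ - (-143 + 81)*(-37 + 125)/4 = ¾ - (-31)*88/2 = ¾ - ¼*(-5456) = ¾ + 1364 = 5459/4)
1/(-95542 + q(-123, h)) = 1/(-95542 + 5459/4) = 1/(-376709/4) = -4/376709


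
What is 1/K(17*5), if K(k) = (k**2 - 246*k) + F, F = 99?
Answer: -1/13586 ≈ -7.3605e-5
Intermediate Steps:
K(k) = 99 + k**2 - 246*k (K(k) = (k**2 - 246*k) + 99 = 99 + k**2 - 246*k)
1/K(17*5) = 1/(99 + (17*5)**2 - 4182*5) = 1/(99 + 85**2 - 246*85) = 1/(99 + 7225 - 20910) = 1/(-13586) = -1/13586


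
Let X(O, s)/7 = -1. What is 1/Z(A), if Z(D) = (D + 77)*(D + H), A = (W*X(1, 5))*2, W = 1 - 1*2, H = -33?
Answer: -1/1729 ≈ -0.00057837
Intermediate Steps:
X(O, s) = -7 (X(O, s) = 7*(-1) = -7)
W = -1 (W = 1 - 2 = -1)
A = 14 (A = -1*(-7)*2 = 7*2 = 14)
Z(D) = (-33 + D)*(77 + D) (Z(D) = (D + 77)*(D - 33) = (77 + D)*(-33 + D) = (-33 + D)*(77 + D))
1/Z(A) = 1/(-2541 + 14**2 + 44*14) = 1/(-2541 + 196 + 616) = 1/(-1729) = -1/1729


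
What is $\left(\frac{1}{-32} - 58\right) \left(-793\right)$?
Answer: $\frac{1472601}{32} \approx 46019.0$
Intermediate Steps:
$\left(\frac{1}{-32} - 58\right) \left(-793\right) = \left(- \frac{1}{32} - 58\right) \left(-793\right) = \left(- \frac{1857}{32}\right) \left(-793\right) = \frac{1472601}{32}$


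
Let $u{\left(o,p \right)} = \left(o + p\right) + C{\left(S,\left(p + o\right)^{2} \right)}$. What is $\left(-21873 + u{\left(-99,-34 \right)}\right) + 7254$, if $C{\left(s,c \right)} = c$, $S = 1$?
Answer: $2937$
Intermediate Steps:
$u{\left(o,p \right)} = o + p + \left(o + p\right)^{2}$ ($u{\left(o,p \right)} = \left(o + p\right) + \left(p + o\right)^{2} = \left(o + p\right) + \left(o + p\right)^{2} = o + p + \left(o + p\right)^{2}$)
$\left(-21873 + u{\left(-99,-34 \right)}\right) + 7254 = \left(-21873 - \left(133 - \left(-99 - 34\right)^{2}\right)\right) + 7254 = \left(-21873 - \left(133 - 17689\right)\right) + 7254 = \left(-21873 - -17556\right) + 7254 = \left(-21873 + 17556\right) + 7254 = -4317 + 7254 = 2937$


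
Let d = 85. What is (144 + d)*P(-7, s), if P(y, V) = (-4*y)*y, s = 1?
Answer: -44884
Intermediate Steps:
P(y, V) = -4*y²
(144 + d)*P(-7, s) = (144 + 85)*(-4*(-7)²) = 229*(-4*49) = 229*(-196) = -44884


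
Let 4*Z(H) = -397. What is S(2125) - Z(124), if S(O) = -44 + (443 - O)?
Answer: -6507/4 ≈ -1626.8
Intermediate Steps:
S(O) = 399 - O
Z(H) = -397/4 (Z(H) = (1/4)*(-397) = -397/4)
S(2125) - Z(124) = (399 - 1*2125) - 1*(-397/4) = (399 - 2125) + 397/4 = -1726 + 397/4 = -6507/4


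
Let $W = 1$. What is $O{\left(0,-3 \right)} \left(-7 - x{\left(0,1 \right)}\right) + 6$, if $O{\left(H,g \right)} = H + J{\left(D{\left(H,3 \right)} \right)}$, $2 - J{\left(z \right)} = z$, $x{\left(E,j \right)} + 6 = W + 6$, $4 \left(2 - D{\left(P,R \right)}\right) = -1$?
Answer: $8$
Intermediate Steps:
$D{\left(P,R \right)} = \frac{9}{4}$ ($D{\left(P,R \right)} = 2 - - \frac{1}{4} = 2 + \frac{1}{4} = \frac{9}{4}$)
$x{\left(E,j \right)} = 1$ ($x{\left(E,j \right)} = -6 + \left(1 + 6\right) = -6 + 7 = 1$)
$J{\left(z \right)} = 2 - z$
$O{\left(H,g \right)} = - \frac{1}{4} + H$ ($O{\left(H,g \right)} = H + \left(2 - \frac{9}{4}\right) = H - \frac{1}{4} = - \frac{1}{4} + H$)
$O{\left(0,-3 \right)} \left(-7 - x{\left(0,1 \right)}\right) + 6 = \left(- \frac{1}{4} + 0\right) \left(-7 - 1\right) + 6 = - \frac{-7 - 1}{4} + 6 = \left(- \frac{1}{4}\right) \left(-8\right) + 6 = 2 + 6 = 8$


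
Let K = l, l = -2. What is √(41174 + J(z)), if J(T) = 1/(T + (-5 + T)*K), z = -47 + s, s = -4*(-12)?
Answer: √370567/3 ≈ 202.91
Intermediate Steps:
K = -2
s = 48
z = 1 (z = -47 + 48 = 1)
J(T) = 1/(10 - T) (J(T) = 1/(T + (-5 + T)*(-2)) = 1/(T + (10 - 2*T)) = 1/(10 - T))
√(41174 + J(z)) = √(41174 - 1/(-10 + 1)) = √(41174 - 1/(-9)) = √(41174 - 1*(-⅑)) = √(41174 + ⅑) = √(370567/9) = √370567/3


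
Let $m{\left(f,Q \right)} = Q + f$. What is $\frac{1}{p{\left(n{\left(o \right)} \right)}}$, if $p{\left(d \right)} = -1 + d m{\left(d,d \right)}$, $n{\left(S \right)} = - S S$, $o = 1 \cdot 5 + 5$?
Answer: $\frac{1}{19999} \approx 5.0002 \cdot 10^{-5}$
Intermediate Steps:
$o = 10$ ($o = 5 + 5 = 10$)
$n{\left(S \right)} = - S^{2}$
$p{\left(d \right)} = -1 + 2 d^{2}$ ($p{\left(d \right)} = -1 + d \left(d + d\right) = -1 + d 2 d = -1 + 2 d^{2}$)
$\frac{1}{p{\left(n{\left(o \right)} \right)}} = \frac{1}{-1 + 2 \left(- 10^{2}\right)^{2}} = \frac{1}{-1 + 2 \left(\left(-1\right) 100\right)^{2}} = \frac{1}{-1 + 2 \left(-100\right)^{2}} = \frac{1}{-1 + 2 \cdot 10000} = \frac{1}{-1 + 20000} = \frac{1}{19999}$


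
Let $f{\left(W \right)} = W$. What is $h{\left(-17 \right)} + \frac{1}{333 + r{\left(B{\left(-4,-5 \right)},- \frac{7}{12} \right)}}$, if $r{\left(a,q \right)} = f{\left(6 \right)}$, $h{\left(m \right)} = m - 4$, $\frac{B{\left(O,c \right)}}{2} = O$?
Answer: $- \frac{7118}{339} \approx -20.997$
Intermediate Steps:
$B{\left(O,c \right)} = 2 O$
$h{\left(m \right)} = -4 + m$ ($h{\left(m \right)} = m - 4 = -4 + m$)
$r{\left(a,q \right)} = 6$
$h{\left(-17 \right)} + \frac{1}{333 + r{\left(B{\left(-4,-5 \right)},- \frac{7}{12} \right)}} = \left(-4 - 17\right) + \frac{1}{333 + 6} = -21 + \frac{1}{339} = - \frac{7118}{339}$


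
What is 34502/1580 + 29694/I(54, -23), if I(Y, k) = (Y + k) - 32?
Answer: -23441009/790 ≈ -29672.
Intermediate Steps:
I(Y, k) = -32 + Y + k
34502/1580 + 29694/I(54, -23) = 34502/1580 + 29694/(-32 + 54 - 23) = 34502*(1/1580) + 29694/(-1) = 17251/790 + 29694*(-1) = 17251/790 - 29694 = -23441009/790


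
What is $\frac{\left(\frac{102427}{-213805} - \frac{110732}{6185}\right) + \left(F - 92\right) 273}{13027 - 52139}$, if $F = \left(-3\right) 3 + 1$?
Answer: $\frac{7225077943751}{10344216014920} \approx 0.69847$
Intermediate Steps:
$F = -8$ ($F = -9 + 1 = -8$)
$\frac{\left(\frac{102427}{-213805} - \frac{110732}{6185}\right) + \left(F - 92\right) 273}{13027 - 52139} = \frac{\left(\frac{102427}{-213805} - \frac{110732}{6185}\right) + \left(-8 - 92\right) 273}{13027 - 52139} = \frac{\left(102427 \left(- \frac{1}{213805}\right) - \frac{110732}{6185}\right) - 27300}{-39112} = \left(\left(- \frac{102427}{213805} - \frac{110732}{6185}\right) - 27300\right) \left(- \frac{1}{39112}\right) = \left(- \frac{4861713251}{264476785} - 27300\right) \left(- \frac{1}{39112}\right) = \left(- \frac{7225077943751}{264476785}\right) \left(- \frac{1}{39112}\right) = \frac{7225077943751}{10344216014920}$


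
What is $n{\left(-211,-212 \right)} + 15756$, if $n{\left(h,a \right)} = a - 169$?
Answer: $15375$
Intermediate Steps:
$n{\left(h,a \right)} = -169 + a$
$n{\left(-211,-212 \right)} + 15756 = \left(-169 - 212\right) + 15756 = -381 + 15756 = 15375$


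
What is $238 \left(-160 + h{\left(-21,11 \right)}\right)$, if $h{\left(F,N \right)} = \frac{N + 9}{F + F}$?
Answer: $- \frac{114580}{3} \approx -38193.0$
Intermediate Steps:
$h{\left(F,N \right)} = \frac{9 + N}{2 F}$
$238 \left(-160 + h{\left(-21,11 \right)}\right) = 238 \left(-160 + \frac{9 + 11}{2 \left(-21\right)}\right) = 238 \left(-160 + \frac{1}{2} \left(- \frac{1}{21}\right) 20\right) = 238 \left(-160 - \frac{10}{21}\right) = 238 \left(- \frac{3370}{21}\right) = - \frac{114580}{3}$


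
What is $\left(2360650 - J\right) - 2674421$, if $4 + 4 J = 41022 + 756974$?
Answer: $-513269$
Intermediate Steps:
$J = 199498$ ($J = -1 + \frac{41022 + 756974}{4} = -1 + \frac{1}{4} \cdot 797996 = -1 + 199499 = 199498$)
$\left(2360650 - J\right) - 2674421 = \left(2360650 - 199498\right) - 2674421 = 2161152 - 2674421 = -513269$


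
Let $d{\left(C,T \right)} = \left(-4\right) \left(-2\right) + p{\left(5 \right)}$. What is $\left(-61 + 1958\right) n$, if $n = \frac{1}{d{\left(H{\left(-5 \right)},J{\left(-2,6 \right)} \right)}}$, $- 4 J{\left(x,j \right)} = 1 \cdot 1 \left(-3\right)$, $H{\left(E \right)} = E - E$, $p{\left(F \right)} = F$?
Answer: $\frac{1897}{13} \approx 145.92$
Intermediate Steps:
$H{\left(E \right)} = 0$
$J{\left(x,j \right)} = \frac{3}{4}$ ($J{\left(x,j \right)} = - \frac{1 \cdot 1 \left(-3\right)}{4} = - \frac{1 \left(-3\right)}{4} = \left(- \frac{1}{4}\right) \left(-3\right) = \frac{3}{4}$)
$d{\left(C,T \right)} = 13$ ($d{\left(C,T \right)} = \left(-4\right) \left(-2\right) + 5 = 8 + 5 = 13$)
$n = \frac{1}{13} \approx 0.076923$
$\left(-61 + 1958\right) n = \left(-61 + 1958\right) \frac{1}{13} = 1897 \cdot \frac{1}{13} = \frac{1897}{13}$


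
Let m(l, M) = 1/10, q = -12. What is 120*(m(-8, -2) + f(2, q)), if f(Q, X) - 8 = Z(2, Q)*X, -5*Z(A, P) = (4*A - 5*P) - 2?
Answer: -180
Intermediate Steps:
Z(A, P) = 2/5 + P - 4*A/5 (Z(A, P) = -((4*A - 5*P) - 2)/5 = -((-5*P + 4*A) - 2)/5 = -(-2 - 5*P + 4*A)/5 = 2/5 + P - 4*A/5)
f(Q, X) = 8 + X*(-6/5 + Q) (f(Q, X) = 8 + (2/5 + Q - 4/5*2)*X = 8 + (2/5 + Q - 8/5)*X = 8 + (-6/5 + Q)*X = 8 + X*(-6/5 + Q))
m(l, M) = 1/10
120*(m(-8, -2) + f(2, q)) = 120*(1/10 + (8 + (1/5)*(-12)*(-6 + 5*2))) = 120*(1/10 + (8 + (1/5)*(-12)*(-6 + 10))) = 120*(1/10 + (8 + (1/5)*(-12)*4)) = 120*(1/10 + (8 - 48/5)) = 120*(1/10 - 8/5) = 120*(-3/2) = -180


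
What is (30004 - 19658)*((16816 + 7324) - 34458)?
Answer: -106750028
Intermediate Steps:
(30004 - 19658)*((16816 + 7324) - 34458) = 10346*(24140 - 34458) = 10346*(-10318) = -106750028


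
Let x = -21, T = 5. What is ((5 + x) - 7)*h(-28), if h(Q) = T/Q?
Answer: 115/28 ≈ 4.1071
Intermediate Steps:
h(Q) = 5/Q
((5 + x) - 7)*h(-28) = ((5 - 21) - 7)*(5/(-28)) = (-16 - 7)*(5*(-1/28)) = -23*(-5/28) = 115/28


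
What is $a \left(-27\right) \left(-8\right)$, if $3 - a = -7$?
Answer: $2160$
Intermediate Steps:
$a = 10$ ($a = 3 - -7 = 3 + 7 = 10$)
$a \left(-27\right) \left(-8\right) = 10 \left(-27\right) \left(-8\right) = \left(-270\right) \left(-8\right) = 2160$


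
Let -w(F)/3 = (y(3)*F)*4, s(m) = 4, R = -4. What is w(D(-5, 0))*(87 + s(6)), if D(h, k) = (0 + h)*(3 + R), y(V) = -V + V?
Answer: 0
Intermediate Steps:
y(V) = 0
D(h, k) = -h (D(h, k) = (0 + h)*(3 - 4) = h*(-1) = -h)
w(F) = 0 (w(F) = -3*0*F*4 = -0*4 = -3*0 = 0)
w(D(-5, 0))*(87 + s(6)) = 0*(87 + 4) = 0*91 = 0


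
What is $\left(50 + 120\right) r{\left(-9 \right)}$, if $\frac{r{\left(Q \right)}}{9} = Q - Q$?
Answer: $0$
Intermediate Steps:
$r{\left(Q \right)} = 0$ ($r{\left(Q \right)} = 9 \left(Q - Q\right) = 9 \cdot 0 = 0$)
$\left(50 + 120\right) r{\left(-9 \right)} = \left(50 + 120\right) 0 = 170 \cdot 0 = 0$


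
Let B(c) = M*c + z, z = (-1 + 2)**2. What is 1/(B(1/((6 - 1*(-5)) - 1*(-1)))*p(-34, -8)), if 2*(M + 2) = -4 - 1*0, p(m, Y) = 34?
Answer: 3/68 ≈ 0.044118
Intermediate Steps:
M = -4 (M = -2 + (-4 - 1*0)/2 = -2 + (-4 + 0)/2 = -2 + (1/2)*(-4) = -2 - 2 = -4)
z = 1 (z = 1**2 = 1)
B(c) = 1 - 4*c (B(c) = -4*c + 1 = 1 - 4*c)
1/(B(1/((6 - 1*(-5)) - 1*(-1)))*p(-34, -8)) = 1/((1 - 4/((6 - 1*(-5)) - 1*(-1)))*34) = 1/((1 - 4/((6 + 5) + 1))*34) = 1/((1 - 4/(11 + 1))*34) = 1/((1 - 4/12)*34) = 1/((1 - 4*1/12)*34) = 1/((1 - 1/3)*34) = 1/((2/3)*34) = 1/(68/3) = 3/68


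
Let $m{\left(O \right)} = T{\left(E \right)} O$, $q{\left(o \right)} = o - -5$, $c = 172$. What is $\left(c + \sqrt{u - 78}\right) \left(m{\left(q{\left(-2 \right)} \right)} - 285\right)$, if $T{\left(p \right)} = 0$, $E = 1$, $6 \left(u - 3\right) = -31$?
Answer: $-49020 - \frac{95 i \sqrt{2886}}{2} \approx -49020.0 - 2551.8 i$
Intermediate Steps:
$u = - \frac{13}{6}$ ($u = 3 + \frac{1}{6} \left(-31\right) = 3 - \frac{31}{6} = - \frac{13}{6} \approx -2.1667$)
$q{\left(o \right)} = 5 + o$ ($q{\left(o \right)} = o + 5 = 5 + o$)
$m{\left(O \right)} = 0$ ($m{\left(O \right)} = 0 O = 0$)
$\left(c + \sqrt{u - 78}\right) \left(m{\left(q{\left(-2 \right)} \right)} - 285\right) = \left(172 + \sqrt{- \frac{13}{6} - 78}\right) \left(0 - 285\right) = \left(172 + \sqrt{- \frac{481}{6}}\right) \left(-285\right) = \left(172 + \frac{i \sqrt{2886}}{6}\right) \left(-285\right) = -49020 - \frac{95 i \sqrt{2886}}{2}$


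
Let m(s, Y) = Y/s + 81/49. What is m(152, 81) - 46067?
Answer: -343090735/7448 ≈ -46065.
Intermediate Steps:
m(s, Y) = 81/49 + Y/s (m(s, Y) = Y/s + 81*(1/49) = Y/s + 81/49 = 81/49 + Y/s)
m(152, 81) - 46067 = (81/49 + 81/152) - 46067 = 16281/7448 - 46067 = -343090735/7448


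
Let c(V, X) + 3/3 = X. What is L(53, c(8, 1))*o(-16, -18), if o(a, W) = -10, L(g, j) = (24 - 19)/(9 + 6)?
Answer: -10/3 ≈ -3.3333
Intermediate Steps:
c(V, X) = -1 + X
L(g, j) = ⅓ (L(g, j) = 5/15 = 5*(1/15) = ⅓)
L(53, c(8, 1))*o(-16, -18) = (⅓)*(-10) = -10/3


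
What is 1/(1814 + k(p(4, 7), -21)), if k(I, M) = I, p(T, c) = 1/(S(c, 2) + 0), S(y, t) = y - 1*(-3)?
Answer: 10/18141 ≈ 0.00055124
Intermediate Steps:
S(y, t) = 3 + y (S(y, t) = y + 3 = 3 + y)
p(T, c) = 1/(3 + c) (p(T, c) = 1/((3 + c) + 0) = 1/(3 + c))
1/(1814 + k(p(4, 7), -21)) = 1/(1814 + 1/(3 + 7)) = 1/(1814 + 1/10) = 1/(1814 + ⅒) = 1/(18141/10) = 10/18141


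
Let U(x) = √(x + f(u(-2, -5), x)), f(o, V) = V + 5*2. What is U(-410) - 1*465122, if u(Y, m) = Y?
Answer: -465122 + 9*I*√10 ≈ -4.6512e+5 + 28.461*I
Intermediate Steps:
f(o, V) = 10 + V (f(o, V) = V + 10 = 10 + V)
U(x) = √(10 + 2*x) (U(x) = √(x + (10 + x)) = √(10 + 2*x))
U(-410) - 1*465122 = √(10 + 2*(-410)) - 1*465122 = √(10 - 820) - 465122 = √(-810) - 465122 = 9*I*√10 - 465122 = -465122 + 9*I*√10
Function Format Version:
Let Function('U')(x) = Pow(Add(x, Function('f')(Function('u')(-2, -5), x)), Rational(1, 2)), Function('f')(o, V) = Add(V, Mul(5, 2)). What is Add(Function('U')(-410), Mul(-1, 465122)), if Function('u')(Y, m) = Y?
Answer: Add(-465122, Mul(9, I, Pow(10, Rational(1, 2)))) ≈ Add(-4.6512e+5, Mul(28.461, I))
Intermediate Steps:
Function('f')(o, V) = Add(10, V) (Function('f')(o, V) = Add(V, 10) = Add(10, V))
Function('U')(x) = Pow(Add(10, Mul(2, x)), Rational(1, 2)) (Function('U')(x) = Pow(Add(x, Add(10, x)), Rational(1, 2)) = Pow(Add(10, Mul(2, x)), Rational(1, 2)))
Add(Function('U')(-410), Mul(-1, 465122)) = Add(Pow(Add(10, Mul(2, -410)), Rational(1, 2)), Mul(-1, 465122)) = Add(Pow(Add(10, -820), Rational(1, 2)), -465122) = Add(Pow(-810, Rational(1, 2)), -465122) = Add(Mul(9, I, Pow(10, Rational(1, 2))), -465122) = Add(-465122, Mul(9, I, Pow(10, Rational(1, 2))))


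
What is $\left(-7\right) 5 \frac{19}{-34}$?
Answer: $\frac{665}{34} \approx 19.559$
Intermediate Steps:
$\left(-7\right) 5 \frac{19}{-34} = - 35 \cdot 19 \left(- \frac{1}{34}\right) = \left(-35\right) \left(- \frac{19}{34}\right) = \frac{665}{34}$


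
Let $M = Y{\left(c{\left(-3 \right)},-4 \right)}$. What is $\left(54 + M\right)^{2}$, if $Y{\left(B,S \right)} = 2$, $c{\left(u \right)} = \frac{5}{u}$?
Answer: $3136$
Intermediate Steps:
$M = 2$
$\left(54 + M\right)^{2} = \left(54 + 2\right)^{2} = 56^{2} = 3136$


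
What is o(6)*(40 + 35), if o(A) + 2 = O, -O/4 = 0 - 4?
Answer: 1050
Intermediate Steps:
O = 16 (O = -4*(0 - 4) = -4*(-4) = 16)
o(A) = 14 (o(A) = -2 + 16 = 14)
o(6)*(40 + 35) = 14*(40 + 35) = 14*75 = 1050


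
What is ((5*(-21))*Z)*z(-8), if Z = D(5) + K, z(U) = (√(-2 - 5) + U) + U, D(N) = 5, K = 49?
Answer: 90720 - 5670*I*√7 ≈ 90720.0 - 15001.0*I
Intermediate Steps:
z(U) = 2*U + I*√7 (z(U) = (√(-7) + U) + U = (I*√7 + U) + U = (U + I*√7) + U = 2*U + I*√7)
Z = 54 (Z = 5 + 49 = 54)
((5*(-21))*Z)*z(-8) = ((5*(-21))*54)*(2*(-8) + I*√7) = (-105*54)*(-16 + I*√7) = -5670*(-16 + I*√7) = 90720 - 5670*I*√7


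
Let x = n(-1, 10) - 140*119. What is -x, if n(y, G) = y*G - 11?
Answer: 16681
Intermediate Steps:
n(y, G) = -11 + G*y (n(y, G) = G*y - 11 = -11 + G*y)
x = -16681 (x = (-11 + 10*(-1)) - 140*119 = (-11 - 10) - 16660 = -21 - 16660 = -16681)
-x = -1*(-16681) = 16681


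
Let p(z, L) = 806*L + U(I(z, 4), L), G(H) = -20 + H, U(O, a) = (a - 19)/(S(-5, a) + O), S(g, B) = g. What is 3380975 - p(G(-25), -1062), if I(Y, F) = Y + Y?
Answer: 402508884/95 ≈ 4.2369e+6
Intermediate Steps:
I(Y, F) = 2*Y
U(O, a) = (-19 + a)/(-5 + O) (U(O, a) = (a - 19)/(-5 + O) = (-19 + a)/(-5 + O))
p(z, L) = 806*L + (-19 + L)/(-5 + 2*z)
3380975 - p(G(-25), -1062) = 3380975 - (-19 - 4029*(-1062) + 1612*(-1062)*(-20 - 25))/(-5 + 2*(-20 - 25)) = 3380975 - (-19 + 4278798 + 1612*(-1062)*(-45))/(-5 + 2*(-45)) = 3380975 - (-19 + 4278798 + 77037480)/(-5 - 90) = 3380975 - 81316259/(-95) = 3380975 - (-1)*81316259/95 = 3380975 - 1*(-81316259/95) = 3380975 + 81316259/95 = 402508884/95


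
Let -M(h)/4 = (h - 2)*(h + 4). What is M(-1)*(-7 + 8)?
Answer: 36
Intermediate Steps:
M(h) = -4*(-2 + h)*(4 + h) (M(h) = -4*(h - 2)*(h + 4) = -4*(-2 + h)*(4 + h))
M(-1)*(-7 + 8) = (32 - 8*(-1) - 4*(-1)²)*(-7 + 8) = (32 + 8 - 4*1)*1 = (32 + 8 - 4)*1 = 36*1 = 36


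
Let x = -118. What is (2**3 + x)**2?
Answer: 12100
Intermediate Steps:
(2**3 + x)**2 = (2**3 - 118)**2 = (8 - 118)**2 = (-110)**2 = 12100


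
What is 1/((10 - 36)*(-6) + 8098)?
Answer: 1/8254 ≈ 0.00012115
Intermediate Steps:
1/((10 - 36)*(-6) + 8098) = 1/(-26*(-6) + 8098) = 1/(156 + 8098) = 1/8254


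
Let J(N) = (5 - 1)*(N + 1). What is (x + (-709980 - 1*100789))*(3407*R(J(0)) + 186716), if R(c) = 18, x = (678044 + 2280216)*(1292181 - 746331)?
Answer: 400529641884517702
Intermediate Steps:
x = 1614766221000 (x = 2958260*545850 = 1614766221000)
J(N) = 4 + 4*N (J(N) = 4*(1 + N) = 4 + 4*N)
(x + (-709980 - 1*100789))*(3407*R(J(0)) + 186716) = (1614766221000 + (-709980 - 1*100789))*(3407*18 + 186716) = (1614766221000 + (-709980 - 100789))*(61326 + 186716) = (1614766221000 - 810769)*248042 = 1614765410231*248042 = 400529641884517702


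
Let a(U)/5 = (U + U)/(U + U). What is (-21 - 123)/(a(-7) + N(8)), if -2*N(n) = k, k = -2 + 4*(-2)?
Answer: -72/5 ≈ -14.400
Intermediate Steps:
k = -10 (k = -2 - 8 = -10)
N(n) = 5 (N(n) = -½*(-10) = 5)
a(U) = 5 (a(U) = 5*((U + U)/(U + U)) = 5*((2*U)/((2*U))) = 5*((2*U)*(1/(2*U))) = 5*1 = 5)
(-21 - 123)/(a(-7) + N(8)) = (-21 - 123)/(5 + 5) = -144/10 = -144*⅒ = -72/5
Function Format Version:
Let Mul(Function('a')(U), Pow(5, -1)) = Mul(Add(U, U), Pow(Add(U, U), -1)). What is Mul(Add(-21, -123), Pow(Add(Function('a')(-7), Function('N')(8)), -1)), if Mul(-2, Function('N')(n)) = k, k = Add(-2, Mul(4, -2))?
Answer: Rational(-72, 5) ≈ -14.400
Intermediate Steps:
k = -10 (k = Add(-2, -8) = -10)
Function('N')(n) = 5 (Function('N')(n) = Mul(Rational(-1, 2), -10) = 5)
Function('a')(U) = 5 (Function('a')(U) = Mul(5, Mul(Add(U, U), Pow(Add(U, U), -1))) = Mul(5, Mul(Mul(2, U), Pow(Mul(2, U), -1))) = Mul(5, Mul(Mul(2, U), Mul(Rational(1, 2), Pow(U, -1)))) = Mul(5, 1) = 5)
Mul(Add(-21, -123), Pow(Add(Function('a')(-7), Function('N')(8)), -1)) = Mul(Add(-21, -123), Pow(Add(5, 5), -1)) = Mul(-144, Pow(10, -1)) = Mul(-144, Rational(1, 10)) = Rational(-72, 5)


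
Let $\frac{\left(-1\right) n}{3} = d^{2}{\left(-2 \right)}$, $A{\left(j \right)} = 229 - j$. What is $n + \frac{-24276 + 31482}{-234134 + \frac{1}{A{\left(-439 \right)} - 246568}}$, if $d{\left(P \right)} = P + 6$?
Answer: $- \frac{2765302384248}{57573550601} \approx -48.031$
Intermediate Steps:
$d{\left(P \right)} = 6 + P$
$n = -48$ ($n = - 3 \left(6 - 2\right)^{2} = - 3 \cdot 4^{2} = \left(-3\right) 16 = -48$)
$n + \frac{-24276 + 31482}{-234134 + \frac{1}{A{\left(-439 \right)} - 246568}} = -48 + \frac{-24276 + 31482}{-234134 + \frac{1}{\left(229 - -439\right) - 246568}} = -48 + \frac{7206}{-234134 + \frac{1}{\left(229 + 439\right) - 246568}} = -48 + \frac{7206}{-234134 + \frac{1}{668 - 246568}} = -48 + \frac{7206}{-234134 + \frac{1}{-245900}} = -48 + \frac{7206}{-234134 - \frac{1}{245900}} = -48 + \frac{7206}{- \frac{57573550601}{245900}} = -48 + 7206 \left(- \frac{245900}{57573550601}\right) = -48 - \frac{1771955400}{57573550601} = - \frac{2765302384248}{57573550601}$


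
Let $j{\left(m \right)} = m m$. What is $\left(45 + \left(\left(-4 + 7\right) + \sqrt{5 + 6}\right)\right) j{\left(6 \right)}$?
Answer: $1728 + 36 \sqrt{11} \approx 1847.4$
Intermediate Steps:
$j{\left(m \right)} = m^{2}$
$\left(45 + \left(\left(-4 + 7\right) + \sqrt{5 + 6}\right)\right) j{\left(6 \right)} = \left(45 + \left(\left(-4 + 7\right) + \sqrt{5 + 6}\right)\right) 6^{2} = \left(45 + \left(3 + \sqrt{11}\right)\right) 36 = \left(48 + \sqrt{11}\right) 36 = 1728 + 36 \sqrt{11}$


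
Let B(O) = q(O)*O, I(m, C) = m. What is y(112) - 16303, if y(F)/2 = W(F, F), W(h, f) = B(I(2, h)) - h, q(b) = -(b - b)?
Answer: -16527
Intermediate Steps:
q(b) = 0 (q(b) = -1*0 = 0)
B(O) = 0 (B(O) = 0*O = 0)
W(h, f) = -h (W(h, f) = 0 - h = -h)
y(F) = -2*F (y(F) = 2*(-F) = -2*F)
y(112) - 16303 = -2*112 - 16303 = -224 - 16303 = -16527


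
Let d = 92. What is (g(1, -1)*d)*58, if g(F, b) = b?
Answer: -5336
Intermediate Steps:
(g(1, -1)*d)*58 = -1*92*58 = -92*58 = -5336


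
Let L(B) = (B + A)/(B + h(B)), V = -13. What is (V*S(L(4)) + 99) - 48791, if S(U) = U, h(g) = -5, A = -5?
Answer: -48705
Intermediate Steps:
L(B) = 1 (L(B) = (B - 5)/(B - 5) = (-5 + B)/(-5 + B) = 1)
(V*S(L(4)) + 99) - 48791 = (-13*1 + 99) - 48791 = (-13 + 99) - 48791 = 86 - 48791 = -48705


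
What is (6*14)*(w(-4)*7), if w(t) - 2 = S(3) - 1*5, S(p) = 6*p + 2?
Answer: 9996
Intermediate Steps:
S(p) = 2 + 6*p
w(t) = 17 (w(t) = 2 + ((2 + 6*3) - 1*5) = 2 + ((2 + 18) - 5) = 2 + (20 - 5) = 2 + 15 = 17)
(6*14)*(w(-4)*7) = (6*14)*(17*7) = 84*119 = 9996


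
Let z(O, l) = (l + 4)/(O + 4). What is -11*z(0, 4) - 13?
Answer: -35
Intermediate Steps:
z(O, l) = (4 + l)/(4 + O)
-11*z(0, 4) - 13 = -11*(4 + 4)/(4 + 0) - 13 = -11*8/4 - 13 = -11*2 - 13 = -22 - 13 = -35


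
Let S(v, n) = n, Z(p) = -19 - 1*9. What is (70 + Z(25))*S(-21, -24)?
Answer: -1008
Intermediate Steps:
Z(p) = -28 (Z(p) = -19 - 9 = -28)
(70 + Z(25))*S(-21, -24) = (70 - 28)*(-24) = 42*(-24) = -1008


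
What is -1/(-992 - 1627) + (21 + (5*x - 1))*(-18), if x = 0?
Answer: -942839/2619 ≈ -360.00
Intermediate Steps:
-1/(-992 - 1627) + (21 + (5*x - 1))*(-18) = -1/(-992 - 1627) + (21 + (5*0 - 1))*(-18) = -1/(-2619) + (21 + (0 - 1))*(-18) = -1*(-1/2619) + (21 - 1)*(-18) = 1/2619 + 20*(-18) = 1/2619 - 360 = -942839/2619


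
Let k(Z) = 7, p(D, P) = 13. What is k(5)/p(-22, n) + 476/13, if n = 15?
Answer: 483/13 ≈ 37.154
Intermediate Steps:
k(5)/p(-22, n) + 476/13 = 7/13 + 476/13 = 483/13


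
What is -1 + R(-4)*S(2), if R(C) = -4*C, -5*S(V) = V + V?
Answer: -69/5 ≈ -13.800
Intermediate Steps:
S(V) = -2*V/5 (S(V) = -(V + V)/5 = -2*V/5)
-1 + R(-4)*S(2) = -1 + (-4*(-4))*(-⅖*2) = -1 + 16*(-⅘) = -1 - 64/5 = -69/5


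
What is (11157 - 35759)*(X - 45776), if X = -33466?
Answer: 1949511684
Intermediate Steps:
(11157 - 35759)*(X - 45776) = (11157 - 35759)*(-33466 - 45776) = -24602*(-79242) = 1949511684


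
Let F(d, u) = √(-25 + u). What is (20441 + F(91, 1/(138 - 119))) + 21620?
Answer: 42061 + I*√9006/19 ≈ 42061.0 + 4.9947*I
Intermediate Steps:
(20441 + F(91, 1/(138 - 119))) + 21620 = (20441 + √(-25 + 1/(138 - 119))) + 21620 = (20441 + √(-25 + 1/19)) + 21620 = (20441 + √(-474/19)) + 21620 = (20441 + I*√9006/19) + 21620 = 42061 + I*√9006/19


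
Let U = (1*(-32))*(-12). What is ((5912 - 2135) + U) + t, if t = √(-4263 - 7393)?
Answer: 4161 + 2*I*√2914 ≈ 4161.0 + 107.96*I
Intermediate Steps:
t = 2*I*√2914 (t = √(-11656) = 2*I*√2914 ≈ 107.96*I)
U = 384 (U = -32*(-12) = 384)
((5912 - 2135) + U) + t = ((5912 - 2135) + 384) + 2*I*√2914 = (3777 + 384) + 2*I*√2914 = 4161 + 2*I*√2914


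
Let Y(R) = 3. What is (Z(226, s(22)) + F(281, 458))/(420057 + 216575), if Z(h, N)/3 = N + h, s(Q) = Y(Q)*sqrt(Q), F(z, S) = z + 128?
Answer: 1087/636632 + 9*sqrt(22)/636632 ≈ 0.0017737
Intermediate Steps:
F(z, S) = 128 + z
s(Q) = 3*sqrt(Q)
Z(h, N) = 3*N + 3*h (Z(h, N) = 3*(N + h) = 3*N + 3*h)
(Z(226, s(22)) + F(281, 458))/(420057 + 216575) = ((3*(3*sqrt(22)) + 3*226) + (128 + 281))/(420057 + 216575) = ((9*sqrt(22) + 678) + 409)/636632 = ((678 + 9*sqrt(22)) + 409)*(1/636632) = (1087 + 9*sqrt(22))*(1/636632) = 1087/636632 + 9*sqrt(22)/636632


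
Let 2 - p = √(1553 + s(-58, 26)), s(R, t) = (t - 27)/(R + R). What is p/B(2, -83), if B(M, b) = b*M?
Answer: -1/83 + √5224321/9628 ≈ 0.22535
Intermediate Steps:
B(M, b) = M*b
s(R, t) = (-27 + t)/(2*R) (s(R, t) = (-27 + t)/((2*R)) = (-27 + t)*(1/(2*R)) = (-27 + t)/(2*R))
p = 2 - √5224321/58 (p = 2 - √(1553 + (½)*(-27 + 26)/(-58)) = 2 - √(1553 + (½)*(-1/58)*(-1)) = 2 - √(1553 + 1/116) = 2 - √(180149/116) = 2 - √5224321/58 ≈ -37.408)
p/B(2, -83) = (2 - √5224321/58)/((2*(-83))) = (2 - √5224321/58)/(-166) = (2 - √5224321/58)*(-1/166) = -1/83 + √5224321/9628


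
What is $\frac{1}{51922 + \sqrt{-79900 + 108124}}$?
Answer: $\frac{1}{52090} \approx 1.9198 \cdot 10^{-5}$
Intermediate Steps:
$\frac{1}{51922 + \sqrt{-79900 + 108124}} = \frac{1}{51922 + \sqrt{28224}} = \frac{1}{51922 + 168} = \frac{1}{52090}$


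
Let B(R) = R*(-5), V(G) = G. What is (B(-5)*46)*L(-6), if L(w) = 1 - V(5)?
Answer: -4600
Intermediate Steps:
B(R) = -5*R
L(w) = -4 (L(w) = 1 - 1*5 = 1 - 5 = -4)
(B(-5)*46)*L(-6) = (-5*(-5)*46)*(-4) = (25*46)*(-4) = 1150*(-4) = -4600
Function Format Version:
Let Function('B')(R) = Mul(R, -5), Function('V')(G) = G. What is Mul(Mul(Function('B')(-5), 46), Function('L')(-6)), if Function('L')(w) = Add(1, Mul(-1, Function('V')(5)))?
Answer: -4600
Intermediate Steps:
Function('B')(R) = Mul(-5, R)
Function('L')(w) = -4 (Function('L')(w) = Add(1, Mul(-1, 5)) = Add(1, -5) = -4)
Mul(Mul(Function('B')(-5), 46), Function('L')(-6)) = Mul(Mul(Mul(-5, -5), 46), -4) = Mul(Mul(25, 46), -4) = Mul(1150, -4) = -4600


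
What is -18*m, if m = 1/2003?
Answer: -18/2003 ≈ -0.0089865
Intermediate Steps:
m = 1/2003 ≈ 0.00049925
-18*m = -18*1/2003 = -18/2003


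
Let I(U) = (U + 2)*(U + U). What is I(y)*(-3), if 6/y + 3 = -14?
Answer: 1008/289 ≈ 3.4879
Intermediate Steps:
y = -6/17 (y = 6/(-3 - 14) = 6/(-17) = 6*(-1/17) = -6/17 ≈ -0.35294)
I(U) = 2*U*(2 + U) (I(U) = (2 + U)*(2*U) = 2*U*(2 + U))
I(y)*(-3) = (2*(-6/17)*(2 - 6/17))*(-3) = (2*(-6/17)*(28/17))*(-3) = -336/289*(-3) = 1008/289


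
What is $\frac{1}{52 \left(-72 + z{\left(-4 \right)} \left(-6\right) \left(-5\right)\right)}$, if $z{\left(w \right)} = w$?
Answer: $- \frac{1}{9984} \approx -0.00010016$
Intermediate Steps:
$\frac{1}{52 \left(-72 + z{\left(-4 \right)} \left(-6\right) \left(-5\right)\right)} = \frac{1}{52 \left(-72 + \left(-4\right) \left(-6\right) \left(-5\right)\right)} = \frac{1}{52 \left(-72 + 24 \left(-5\right)\right)} = \frac{1}{52 \left(-72 - 120\right)} = \frac{1}{52 \left(-192\right)} = \frac{1}{-9984} = - \frac{1}{9984}$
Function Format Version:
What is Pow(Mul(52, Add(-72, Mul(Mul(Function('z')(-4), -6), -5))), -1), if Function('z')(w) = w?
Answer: Rational(-1, 9984) ≈ -0.00010016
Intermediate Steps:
Pow(Mul(52, Add(-72, Mul(Mul(Function('z')(-4), -6), -5))), -1) = Pow(Mul(52, Add(-72, Mul(Mul(-4, -6), -5))), -1) = Pow(Mul(52, Add(-72, Mul(24, -5))), -1) = Pow(Mul(52, Add(-72, -120)), -1) = Pow(Mul(52, -192), -1) = Pow(-9984, -1) = Rational(-1, 9984)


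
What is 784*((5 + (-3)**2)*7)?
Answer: 76832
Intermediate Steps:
784*((5 + (-3)**2)*7) = 784*((5 + 9)*7) = 784*(14*7) = 784*98 = 76832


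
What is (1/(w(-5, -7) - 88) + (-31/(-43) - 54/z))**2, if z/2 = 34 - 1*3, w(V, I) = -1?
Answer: 366071689/14074737769 ≈ 0.026009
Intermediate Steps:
z = 62 (z = 2*(34 - 1*3) = 2*(34 - 3) = 2*31 = 62)
(1/(w(-5, -7) - 88) + (-31/(-43) - 54/z))**2 = (1/(-1 - 88) + (-31/(-43) - 54/62))**2 = (1/(-89) + (-31*(-1/43) - 54*1/62))**2 = (-1/89 + (31/43 - 27/31))**2 = (-1/89 - 200/1333)**2 = (-19133/118637)**2 = 366071689/14074737769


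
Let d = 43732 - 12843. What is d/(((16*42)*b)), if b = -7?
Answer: -30889/4704 ≈ -6.5665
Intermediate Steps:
d = 30889
d/(((16*42)*b)) = 30889/(((16*42)*(-7))) = 30889/((672*(-7))) = 30889/(-4704) = 30889*(-1/4704) = -30889/4704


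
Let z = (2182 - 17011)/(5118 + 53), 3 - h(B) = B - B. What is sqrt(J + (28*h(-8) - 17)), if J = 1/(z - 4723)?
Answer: sqrt(40011573416980746)/24437462 ≈ 8.1853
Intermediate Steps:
h(B) = 3 (h(B) = 3 - (B - B) = 3 - 1*0 = 3 + 0 = 3)
z = -14829/5171 ≈ -2.8677
J = -5171/24437462 (J = 1/(-14829/5171 - 4723) = 1/(-24437462/5171) = -5171/24437462 ≈ -0.00021160)
sqrt(J + (28*h(-8) - 17)) = sqrt(-5171/24437462 + (28*3 - 17)) = sqrt(-5171/24437462 + (84 - 17)) = sqrt(-5171/24437462 + 67) = sqrt(1637304783/24437462) = sqrt(40011573416980746)/24437462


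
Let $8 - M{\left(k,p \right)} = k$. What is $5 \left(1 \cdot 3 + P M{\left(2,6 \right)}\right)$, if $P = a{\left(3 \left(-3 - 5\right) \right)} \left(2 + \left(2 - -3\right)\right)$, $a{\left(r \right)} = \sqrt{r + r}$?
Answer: $15 + 840 i \sqrt{3} \approx 15.0 + 1454.9 i$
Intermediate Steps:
$a{\left(r \right)} = \sqrt{2} \sqrt{r}$ ($a{\left(r \right)} = \sqrt{2 r} = \sqrt{2} \sqrt{r}$)
$M{\left(k,p \right)} = 8 - k$
$P = 28 i \sqrt{3}$ ($P = \sqrt{2} \sqrt{3 \left(-3 - 5\right)} \left(2 + \left(2 - -3\right)\right) = \sqrt{2} \sqrt{3 \left(-8\right)} \left(2 + \left(2 + 3\right)\right) = \sqrt{2} \sqrt{-24} \left(2 + 5\right) = \sqrt{2} \cdot 2 i \sqrt{6} \cdot 7 = 4 i \sqrt{3} \cdot 7 = 28 i \sqrt{3} \approx 48.497 i$)
$5 \left(1 \cdot 3 + P M{\left(2,6 \right)}\right) = 5 \left(1 \cdot 3 + 28 i \sqrt{3} \left(8 - 2\right)\right) = 5 \left(3 + 28 i \sqrt{3} \left(8 - 2\right)\right) = 5 \left(3 + 28 i \sqrt{3} \cdot 6\right) = 5 \left(3 + 168 i \sqrt{3}\right) = 15 + 840 i \sqrt{3}$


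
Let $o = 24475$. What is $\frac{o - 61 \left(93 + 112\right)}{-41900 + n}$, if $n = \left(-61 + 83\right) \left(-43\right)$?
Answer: $- \frac{1995}{7141} \approx -0.27937$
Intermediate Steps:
$n = -946$ ($n = 22 \left(-43\right) = -946$)
$\frac{o - 61 \left(93 + 112\right)}{-41900 + n} = \frac{24475 - 61 \left(93 + 112\right)}{-41900 - 946} = \frac{24475 - 12505}{-42846} = \left(24475 - 12505\right) \left(- \frac{1}{42846}\right) = 11970 \left(- \frac{1}{42846}\right) = - \frac{1995}{7141}$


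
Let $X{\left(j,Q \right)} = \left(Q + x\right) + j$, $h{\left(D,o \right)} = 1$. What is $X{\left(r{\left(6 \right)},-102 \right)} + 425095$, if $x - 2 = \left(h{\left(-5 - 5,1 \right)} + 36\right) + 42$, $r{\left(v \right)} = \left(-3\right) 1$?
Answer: $425071$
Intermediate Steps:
$r{\left(v \right)} = -3$
$x = 81$ ($x = 2 + \left(\left(1 + 36\right) + 42\right) = 2 + \left(37 + 42\right) = 2 + 79 = 81$)
$X{\left(j,Q \right)} = 81 + Q + j$ ($X{\left(j,Q \right)} = \left(Q + 81\right) + j = \left(81 + Q\right) + j = 81 + Q + j$)
$X{\left(r{\left(6 \right)},-102 \right)} + 425095 = \left(81 - 102 - 3\right) + 425095 = -24 + 425095 = 425071$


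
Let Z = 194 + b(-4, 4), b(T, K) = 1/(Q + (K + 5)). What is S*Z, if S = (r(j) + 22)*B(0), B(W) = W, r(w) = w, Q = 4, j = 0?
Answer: 0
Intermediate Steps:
b(T, K) = 1/(9 + K) (b(T, K) = 1/(4 + (K + 5)) = 1/(4 + (5 + K)) = 1/(9 + K))
S = 0 (S = (0 + 22)*0 = 22*0 = 0)
Z = 2523/13 (Z = 194 + 1/(9 + 4) = 194 + 1/13 = 2523/13 ≈ 194.08)
S*Z = 0*(2523/13) = 0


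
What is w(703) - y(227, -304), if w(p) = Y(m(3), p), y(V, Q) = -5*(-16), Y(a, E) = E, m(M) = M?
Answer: 623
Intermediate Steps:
y(V, Q) = 80
w(p) = p
w(703) - y(227, -304) = 703 - 1*80 = 703 - 80 = 623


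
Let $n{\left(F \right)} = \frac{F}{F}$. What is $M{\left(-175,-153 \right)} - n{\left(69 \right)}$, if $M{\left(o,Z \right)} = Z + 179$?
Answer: $25$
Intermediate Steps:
$n{\left(F \right)} = 1$
$M{\left(o,Z \right)} = 179 + Z$
$M{\left(-175,-153 \right)} - n{\left(69 \right)} = \left(179 - 153\right) - 1 = 26 - 1 = 25$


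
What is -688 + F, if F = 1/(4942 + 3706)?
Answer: -5949823/8648 ≈ -688.00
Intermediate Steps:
F = 1/8648 ≈ 0.00011563
-688 + F = -688 + 1/8648 = -5949823/8648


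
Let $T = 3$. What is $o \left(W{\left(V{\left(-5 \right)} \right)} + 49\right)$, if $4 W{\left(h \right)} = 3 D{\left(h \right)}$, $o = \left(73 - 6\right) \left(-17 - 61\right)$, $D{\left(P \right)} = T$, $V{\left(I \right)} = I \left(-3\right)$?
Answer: $- \frac{535665}{2} \approx -2.6783 \cdot 10^{5}$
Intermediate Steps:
$V{\left(I \right)} = - 3 I$
$D{\left(P \right)} = 3$
$o = -5226$ ($o = 67 \left(-78\right) = -5226$)
$W{\left(h \right)} = \frac{9}{4}$ ($W{\left(h \right)} = \frac{3 \cdot 3}{4} = \frac{1}{4} \cdot 9 = \frac{9}{4}$)
$o \left(W{\left(V{\left(-5 \right)} \right)} + 49\right) = - 5226 \left(\frac{9}{4} + 49\right) = \left(-5226\right) \frac{205}{4} = - \frac{535665}{2}$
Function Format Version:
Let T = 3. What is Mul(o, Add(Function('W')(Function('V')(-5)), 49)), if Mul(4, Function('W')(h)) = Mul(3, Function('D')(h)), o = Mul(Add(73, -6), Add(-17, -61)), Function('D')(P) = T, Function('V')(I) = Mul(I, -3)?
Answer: Rational(-535665, 2) ≈ -2.6783e+5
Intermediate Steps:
Function('V')(I) = Mul(-3, I)
Function('D')(P) = 3
o = -5226 (o = Mul(67, -78) = -5226)
Function('W')(h) = Rational(9, 4) (Function('W')(h) = Mul(Rational(1, 4), Mul(3, 3)) = Mul(Rational(1, 4), 9) = Rational(9, 4))
Mul(o, Add(Function('W')(Function('V')(-5)), 49)) = Mul(-5226, Add(Rational(9, 4), 49)) = Mul(-5226, Rational(205, 4)) = Rational(-535665, 2)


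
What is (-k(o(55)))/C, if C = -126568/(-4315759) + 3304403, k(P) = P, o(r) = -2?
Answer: 8631518/14261007113445 ≈ 6.0525e-7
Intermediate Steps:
C = 14261007113445/4315759 (C = -126568*(-1/4315759) + 3304403 = 126568/4315759 + 3304403 = 14261007113445/4315759 ≈ 3.3044e+6)
(-k(o(55)))/C = (-1*(-2))/(14261007113445/4315759) = 2*(4315759/14261007113445) = 8631518/14261007113445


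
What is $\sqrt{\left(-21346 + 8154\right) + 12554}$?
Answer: $i \sqrt{638} \approx 25.259 i$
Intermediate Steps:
$\sqrt{\left(-21346 + 8154\right) + 12554} = \sqrt{-13192 + 12554} = \sqrt{-638} = i \sqrt{638}$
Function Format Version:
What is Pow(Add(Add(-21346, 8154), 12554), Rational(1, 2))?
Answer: Mul(I, Pow(638, Rational(1, 2))) ≈ Mul(25.259, I)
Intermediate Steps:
Pow(Add(Add(-21346, 8154), 12554), Rational(1, 2)) = Pow(Add(-13192, 12554), Rational(1, 2)) = Pow(-638, Rational(1, 2)) = Mul(I, Pow(638, Rational(1, 2)))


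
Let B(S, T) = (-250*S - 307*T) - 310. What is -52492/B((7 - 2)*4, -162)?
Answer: -13123/11106 ≈ -1.1816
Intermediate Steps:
B(S, T) = -310 - 307*T - 250*S (B(S, T) = (-307*T - 250*S) - 310 = -310 - 307*T - 250*S)
-52492/B((7 - 2)*4, -162) = -52492/(-310 - 307*(-162) - 250*(7 - 2)*4) = -52492/(-310 + 49734 - 1250*4) = -52492/(-310 + 49734 - 250*20) = -52492/(-310 + 49734 - 5000) = -52492/44424 = -52492*1/44424 = -13123/11106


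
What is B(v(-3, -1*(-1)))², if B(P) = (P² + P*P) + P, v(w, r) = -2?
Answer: 36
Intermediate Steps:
B(P) = P + 2*P² (B(P) = (P² + P²) + P = 2*P² + P = P + 2*P²)
B(v(-3, -1*(-1)))² = (-2*(1 + 2*(-2)))² = (-2*(1 - 4))² = (-2*(-3))² = 6² = 36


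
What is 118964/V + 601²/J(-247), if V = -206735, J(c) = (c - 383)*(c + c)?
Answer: 7529782531/12868013340 ≈ 0.58516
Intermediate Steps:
J(c) = 2*c*(-383 + c) (J(c) = (-383 + c)*(2*c) = 2*c*(-383 + c))
118964/V + 601²/J(-247) = 118964/(-206735) + 601²/((2*(-247)*(-383 - 247))) = 118964*(-1/206735) + 361201/((2*(-247)*(-630))) = -118964/206735 + 361201/311220 = 7529782531/12868013340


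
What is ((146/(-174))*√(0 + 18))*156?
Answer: -11388*√2/29 ≈ -555.35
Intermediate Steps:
((146/(-174))*√(0 + 18))*156 = ((146*(-1/174))*√18)*156 = -73*√2/29*156 = -11388*√2/29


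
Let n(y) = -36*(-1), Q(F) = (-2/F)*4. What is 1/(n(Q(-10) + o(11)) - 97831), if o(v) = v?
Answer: -1/97795 ≈ -1.0225e-5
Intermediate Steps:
Q(F) = -8/F (Q(F) = -2/F*4 = -8/F)
n(y) = 36
1/(n(Q(-10) + o(11)) - 97831) = 1/(36 - 97831) = 1/(-97795) = -1/97795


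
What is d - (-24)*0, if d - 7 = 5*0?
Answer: 7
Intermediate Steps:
d = 7 (d = 7 + 5*0 = 7 + 0 = 7)
d - (-24)*0 = 7 - (-24)*0 = 7 - 8*0 = 7 + 0 = 7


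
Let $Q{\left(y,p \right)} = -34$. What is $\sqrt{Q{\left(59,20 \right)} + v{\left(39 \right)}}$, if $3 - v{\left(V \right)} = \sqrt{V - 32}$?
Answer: $\sqrt{-31 - \sqrt{7}} \approx 5.8005 i$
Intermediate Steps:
$v{\left(V \right)} = 3 - \sqrt{-32 + V}$ ($v{\left(V \right)} = 3 - \sqrt{V - 32} = 3 - \sqrt{-32 + V}$)
$\sqrt{Q{\left(59,20 \right)} + v{\left(39 \right)}} = \sqrt{-34 + \left(3 - \sqrt{-32 + 39}\right)} = \sqrt{-34 + \left(3 - \sqrt{7}\right)} = \sqrt{-31 - \sqrt{7}}$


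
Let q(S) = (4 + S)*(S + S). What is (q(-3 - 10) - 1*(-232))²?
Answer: 217156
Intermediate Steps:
q(S) = 2*S*(4 + S) (q(S) = (4 + S)*(2*S) = 2*S*(4 + S))
(q(-3 - 10) - 1*(-232))² = (2*(-3 - 10)*(4 + (-3 - 10)) - 1*(-232))² = (2*(-13)*(4 - 13) + 232)² = (2*(-13)*(-9) + 232)² = (234 + 232)² = 466² = 217156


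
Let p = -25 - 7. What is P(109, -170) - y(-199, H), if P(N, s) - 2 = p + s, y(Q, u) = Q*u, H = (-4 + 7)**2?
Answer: 1591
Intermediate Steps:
p = -32
H = 9 (H = 3**2 = 9)
P(N, s) = -30 + s (P(N, s) = 2 + (-32 + s) = -30 + s)
P(109, -170) - y(-199, H) = (-30 - 170) - (-199)*9 = -200 - 1*(-1791) = -200 + 1791 = 1591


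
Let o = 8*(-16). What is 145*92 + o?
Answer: 13212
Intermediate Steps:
o = -128
145*92 + o = 145*92 - 128 = 13340 - 128 = 13212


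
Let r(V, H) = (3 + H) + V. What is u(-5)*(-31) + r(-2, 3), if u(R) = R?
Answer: 159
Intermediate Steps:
r(V, H) = 3 + H + V
u(-5)*(-31) + r(-2, 3) = -5*(-31) + (3 + 3 - 2) = 155 + 4 = 159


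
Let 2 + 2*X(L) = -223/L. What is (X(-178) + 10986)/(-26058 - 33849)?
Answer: -3910883/21326892 ≈ -0.18338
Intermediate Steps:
X(L) = -1 - 223/(2*L) (X(L) = -1 + (-223/L)/2 = -1 - 223/(2*L))
(X(-178) + 10986)/(-26058 - 33849) = ((-223/2 - 1*(-178))/(-178) + 10986)/(-26058 - 33849) = (-(-223/2 + 178)/178 + 10986)/(-59907) = (-1/178*133/2 + 10986)*(-1/59907) = (-133/356 + 10986)*(-1/59907) = (3910883/356)*(-1/59907) = -3910883/21326892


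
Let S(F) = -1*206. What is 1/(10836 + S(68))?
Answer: 1/10630 ≈ 9.4073e-5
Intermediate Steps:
S(F) = -206
1/(10836 + S(68)) = 1/(10836 - 206) = 1/10630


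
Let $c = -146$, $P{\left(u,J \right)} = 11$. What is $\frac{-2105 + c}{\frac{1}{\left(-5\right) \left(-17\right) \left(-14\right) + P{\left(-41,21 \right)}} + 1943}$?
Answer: $- \frac{2653929}{2290796} \approx -1.1585$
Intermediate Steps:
$\frac{-2105 + c}{\frac{1}{\left(-5\right) \left(-17\right) \left(-14\right) + P{\left(-41,21 \right)}} + 1943} = \frac{-2105 - 146}{\frac{1}{\left(-5\right) \left(-17\right) \left(-14\right) + 11} + 1943} = - \frac{2251}{\frac{1}{85 \left(-14\right) + 11} + 1943} = - \frac{2251}{\frac{1}{-1190 + 11} + 1943} = - \frac{2251}{\frac{1}{-1179} + 1943} = - \frac{2251}{- \frac{1}{1179} + 1943} = - \frac{2251}{\frac{2290796}{1179}} = \left(-2251\right) \frac{1179}{2290796} = - \frac{2653929}{2290796}$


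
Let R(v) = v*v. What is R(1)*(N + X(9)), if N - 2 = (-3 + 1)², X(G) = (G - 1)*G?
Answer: 78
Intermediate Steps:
R(v) = v²
X(G) = G*(-1 + G) (X(G) = (-1 + G)*G = G*(-1 + G))
N = 6 (N = 2 + (-3 + 1)² = 2 + (-2)² = 2 + 4 = 6)
R(1)*(N + X(9)) = 1²*(6 + 9*(-1 + 9)) = 1*(6 + 9*8) = 1*(6 + 72) = 1*78 = 78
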